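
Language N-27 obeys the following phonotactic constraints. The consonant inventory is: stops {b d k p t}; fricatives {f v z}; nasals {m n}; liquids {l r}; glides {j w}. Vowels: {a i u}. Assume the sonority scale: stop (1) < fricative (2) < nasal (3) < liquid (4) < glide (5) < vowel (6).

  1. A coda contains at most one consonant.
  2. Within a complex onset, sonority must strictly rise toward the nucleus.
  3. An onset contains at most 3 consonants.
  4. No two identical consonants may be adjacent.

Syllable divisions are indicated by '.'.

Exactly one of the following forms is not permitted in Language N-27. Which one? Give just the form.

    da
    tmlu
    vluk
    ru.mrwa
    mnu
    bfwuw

da — σ1 onset /d/, coda /∅/ ok → permitted
tmlu — σ1 onset /tml/ (1→3→4 rises), coda /∅/ ok → permitted
vluk — σ1 onset /vl/ (2→4 rises), coda /k/ ok → permitted
ru.mrwa — σ1 onset /r/, coda /∅/ ok; σ2 onset /mrw/ (3→4→5 rises), coda /∅/ ok → permitted
mnu — violates constraint 2: syllable 1 onset /mn/: /m/ (nasal, 3) → /n/ (nasal, 3) does not rise → not permitted
bfwuw — σ1 onset /bfw/ (1→2→5 rises), coda /w/ ok → permitted

mnu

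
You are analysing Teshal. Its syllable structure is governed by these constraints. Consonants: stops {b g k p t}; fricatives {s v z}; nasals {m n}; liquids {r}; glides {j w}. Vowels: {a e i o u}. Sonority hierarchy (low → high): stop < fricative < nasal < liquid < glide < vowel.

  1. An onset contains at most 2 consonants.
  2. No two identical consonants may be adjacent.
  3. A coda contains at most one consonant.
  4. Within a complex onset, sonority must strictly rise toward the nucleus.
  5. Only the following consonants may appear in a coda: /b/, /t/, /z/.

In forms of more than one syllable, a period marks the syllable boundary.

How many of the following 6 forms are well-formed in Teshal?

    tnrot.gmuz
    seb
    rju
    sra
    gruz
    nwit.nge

4

tnrot.gmuz — violates constraint 1: syllable 1 onset /tnr/ has 3 consonants (> 2) → ill-formed
seb — σ1 onset /s/, coda /b/ ok → well-formed
rju — σ1 onset /rj/ (4→5 rises), coda /∅/ ok → well-formed
sra — σ1 onset /sr/ (2→4 rises), coda /∅/ ok → well-formed
gruz — σ1 onset /gr/ (1→4 rises), coda /z/ ok → well-formed
nwit.nge — violates constraint 4: syllable 2 onset /ng/: /n/ (nasal, 3) → /g/ (stop, 1) does not rise → ill-formed
Well-formed: seb, rju, sra, gruz → 4.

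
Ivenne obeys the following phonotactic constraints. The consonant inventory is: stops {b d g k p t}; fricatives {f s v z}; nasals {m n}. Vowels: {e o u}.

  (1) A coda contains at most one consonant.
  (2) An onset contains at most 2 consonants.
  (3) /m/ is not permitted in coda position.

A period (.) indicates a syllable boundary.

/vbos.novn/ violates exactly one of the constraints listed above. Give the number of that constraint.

1

/vbos.novn/: syllable 2 coda /vn/ has 2 consonants (> 1).
This is a violation of constraint 1: "A coda contains at most one consonant."
The remaining constraints (2, 3) are satisfied.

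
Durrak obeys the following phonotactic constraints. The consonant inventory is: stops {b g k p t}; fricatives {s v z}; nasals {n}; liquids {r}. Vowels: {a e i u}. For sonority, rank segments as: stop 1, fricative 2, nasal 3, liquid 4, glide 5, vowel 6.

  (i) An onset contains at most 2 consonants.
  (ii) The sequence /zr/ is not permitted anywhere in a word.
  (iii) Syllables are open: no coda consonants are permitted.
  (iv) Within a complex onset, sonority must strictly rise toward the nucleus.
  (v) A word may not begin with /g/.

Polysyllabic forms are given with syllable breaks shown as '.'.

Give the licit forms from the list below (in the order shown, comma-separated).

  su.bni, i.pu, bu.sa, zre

su.bni — σ1 onset /s/, coda /∅/ ok; σ2 onset /bn/ (1→3 rises), coda /∅/ ok → licit
i.pu — σ1 onset /∅/, coda /∅/ ok; σ2 onset /p/, coda /∅/ ok → licit
bu.sa — σ1 onset /b/, coda /∅/ ok; σ2 onset /s/, coda /∅/ ok → licit
zre — violates constraint (ii): contains banned sequence /zr/ → illicit

su.bni, i.pu, bu.sa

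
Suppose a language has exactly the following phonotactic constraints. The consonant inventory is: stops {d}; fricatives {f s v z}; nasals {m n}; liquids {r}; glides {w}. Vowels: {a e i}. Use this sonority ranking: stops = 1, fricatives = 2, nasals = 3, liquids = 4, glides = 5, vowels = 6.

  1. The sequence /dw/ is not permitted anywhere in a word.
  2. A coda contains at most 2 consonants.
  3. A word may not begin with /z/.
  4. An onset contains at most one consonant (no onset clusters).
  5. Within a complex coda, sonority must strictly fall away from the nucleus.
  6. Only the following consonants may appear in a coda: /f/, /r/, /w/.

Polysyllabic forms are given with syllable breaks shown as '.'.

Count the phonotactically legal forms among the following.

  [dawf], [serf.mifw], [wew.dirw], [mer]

2

[dawf] — σ1 onset /d/, coda /wf/ (5→2 falls) ok → phonotactically legal
[serf.mifw] — violates constraint 5: syllable 2 coda /fw/: /f/ (fricative, 2) → /w/ (glide, 5) does not fall → phonotactically illegal
[wew.dirw] — violates constraint 5: syllable 2 coda /rw/: /r/ (liquid, 4) → /w/ (glide, 5) does not fall → phonotactically illegal
[mer] — σ1 onset /m/, coda /r/ ok → phonotactically legal
Phonotactically legal: [dawf], [mer] → 2.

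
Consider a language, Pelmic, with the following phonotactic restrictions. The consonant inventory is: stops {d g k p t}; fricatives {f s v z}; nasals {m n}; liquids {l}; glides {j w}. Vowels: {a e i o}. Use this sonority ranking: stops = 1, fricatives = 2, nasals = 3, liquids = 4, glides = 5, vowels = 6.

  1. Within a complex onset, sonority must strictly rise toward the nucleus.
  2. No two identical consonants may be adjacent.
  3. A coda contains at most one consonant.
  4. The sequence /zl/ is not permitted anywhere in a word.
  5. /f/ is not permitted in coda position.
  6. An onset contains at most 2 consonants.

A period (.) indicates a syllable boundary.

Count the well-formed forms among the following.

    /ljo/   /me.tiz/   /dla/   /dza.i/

/ljo/ — σ1 onset /lj/ (4→5 rises), coda /∅/ ok → well-formed
/me.tiz/ — σ1 onset /m/, coda /∅/ ok; σ2 onset /t/, coda /z/ ok → well-formed
/dla/ — σ1 onset /dl/ (1→4 rises), coda /∅/ ok → well-formed
/dza.i/ — σ1 onset /dz/ (1→2 rises), coda /∅/ ok; σ2 onset /∅/, coda /∅/ ok → well-formed
Well-formed: /ljo/, /me.tiz/, /dla/, /dza.i/ → 4.

4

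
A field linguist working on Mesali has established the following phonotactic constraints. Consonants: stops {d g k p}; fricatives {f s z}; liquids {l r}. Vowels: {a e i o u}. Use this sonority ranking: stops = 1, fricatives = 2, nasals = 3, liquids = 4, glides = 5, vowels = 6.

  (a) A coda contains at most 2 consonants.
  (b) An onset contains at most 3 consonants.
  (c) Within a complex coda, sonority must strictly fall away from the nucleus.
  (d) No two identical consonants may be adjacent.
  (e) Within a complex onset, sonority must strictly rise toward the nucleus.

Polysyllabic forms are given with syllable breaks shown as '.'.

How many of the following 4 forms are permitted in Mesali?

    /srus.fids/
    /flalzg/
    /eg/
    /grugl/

1

/srus.fids/ — violates constraint (c): syllable 2 coda /ds/: /d/ (stop, 1) → /s/ (fricative, 2) does not fall → not permitted
/flalzg/ — violates constraint (a): syllable 1 coda /lzg/ has 3 consonants (> 2) → not permitted
/eg/ — σ1 onset /∅/, coda /g/ ok → permitted
/grugl/ — violates constraint (c): syllable 1 coda /gl/: /g/ (stop, 1) → /l/ (liquid, 4) does not fall → not permitted
Permitted: /eg/ → 1.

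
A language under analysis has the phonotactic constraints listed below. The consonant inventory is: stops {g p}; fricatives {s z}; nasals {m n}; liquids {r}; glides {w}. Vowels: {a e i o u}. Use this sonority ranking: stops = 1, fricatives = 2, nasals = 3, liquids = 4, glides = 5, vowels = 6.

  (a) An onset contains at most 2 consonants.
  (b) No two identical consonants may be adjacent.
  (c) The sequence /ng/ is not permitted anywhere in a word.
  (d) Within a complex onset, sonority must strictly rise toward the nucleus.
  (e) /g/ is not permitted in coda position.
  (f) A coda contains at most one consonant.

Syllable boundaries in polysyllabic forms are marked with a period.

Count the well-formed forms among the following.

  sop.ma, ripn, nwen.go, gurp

sop.ma — σ1 onset /s/, coda /p/ ok; σ2 onset /m/, coda /∅/ ok → well-formed
ripn — violates constraint (f): syllable 1 coda /pn/ has 2 consonants (> 1) → ill-formed
nwen.go — violates constraint (c): contains banned sequence /ng/ → ill-formed
gurp — violates constraint (f): syllable 1 coda /rp/ has 2 consonants (> 1) → ill-formed
Well-formed: sop.ma → 1.

1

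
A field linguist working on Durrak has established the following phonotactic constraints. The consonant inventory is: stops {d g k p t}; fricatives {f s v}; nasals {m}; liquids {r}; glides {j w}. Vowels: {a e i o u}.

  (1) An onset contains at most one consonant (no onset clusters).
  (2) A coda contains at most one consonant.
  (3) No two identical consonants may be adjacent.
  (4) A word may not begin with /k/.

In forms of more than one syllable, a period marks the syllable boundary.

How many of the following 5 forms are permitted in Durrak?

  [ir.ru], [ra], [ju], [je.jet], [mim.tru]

3

[ir.ru] — violates constraint 3: adjacent identical consonants /rr/ → not permitted
[ra] — σ1 onset /r/, coda /∅/ ok → permitted
[ju] — σ1 onset /j/, coda /∅/ ok → permitted
[je.jet] — σ1 onset /j/, coda /∅/ ok; σ2 onset /j/, coda /t/ ok → permitted
[mim.tru] — violates constraint 1: syllable 2 onset /tr/ has 2 consonants (> 1) → not permitted
Permitted: [ra], [ju], [je.jet] → 3.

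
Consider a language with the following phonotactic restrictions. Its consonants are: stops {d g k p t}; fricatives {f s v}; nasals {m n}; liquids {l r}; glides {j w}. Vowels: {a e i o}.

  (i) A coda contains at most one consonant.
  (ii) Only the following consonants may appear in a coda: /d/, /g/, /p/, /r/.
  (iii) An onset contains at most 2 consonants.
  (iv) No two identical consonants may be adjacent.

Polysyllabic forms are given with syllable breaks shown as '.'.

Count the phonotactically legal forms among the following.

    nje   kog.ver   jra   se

nje — σ1 onset /nj/ (2C), coda /∅/ ok → phonotactically legal
kog.ver — σ1 onset /k/, coda /g/ ok; σ2 onset /v/, coda /r/ ok → phonotactically legal
jra — σ1 onset /jr/ (2C), coda /∅/ ok → phonotactically legal
se — σ1 onset /s/, coda /∅/ ok → phonotactically legal
Phonotactically legal: nje, kog.ver, jra, se → 4.

4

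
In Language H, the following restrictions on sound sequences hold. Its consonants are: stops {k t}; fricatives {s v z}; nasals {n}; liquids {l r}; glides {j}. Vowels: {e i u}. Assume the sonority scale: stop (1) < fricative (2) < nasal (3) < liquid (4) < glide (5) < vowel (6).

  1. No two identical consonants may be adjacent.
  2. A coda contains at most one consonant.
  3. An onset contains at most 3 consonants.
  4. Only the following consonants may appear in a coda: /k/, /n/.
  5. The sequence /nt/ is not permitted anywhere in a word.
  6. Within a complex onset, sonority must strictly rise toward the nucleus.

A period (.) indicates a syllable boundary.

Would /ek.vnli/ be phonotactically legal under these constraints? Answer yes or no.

yes

/ek.vnli/ — σ1 onset /∅/, coda /k/ ok; σ2 onset /vnl/ (2→3→4 rises), coda /∅/ ok → phonotactically legal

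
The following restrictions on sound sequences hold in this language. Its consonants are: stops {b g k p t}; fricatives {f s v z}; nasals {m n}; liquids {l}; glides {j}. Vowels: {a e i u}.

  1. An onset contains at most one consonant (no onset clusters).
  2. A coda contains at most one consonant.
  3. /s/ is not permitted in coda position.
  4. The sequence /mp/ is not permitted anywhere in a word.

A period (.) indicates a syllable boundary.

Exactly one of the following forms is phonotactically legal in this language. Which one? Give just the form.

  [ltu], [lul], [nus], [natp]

[ltu] — violates constraint 1: syllable 1 onset /lt/ has 2 consonants (> 1) → phonotactically illegal
[lul] — σ1 onset /l/, coda /l/ ok → phonotactically legal
[nus] — violates constraint 3: syllable 1 coda contains /s/ → phonotactically illegal
[natp] — violates constraint 2: syllable 1 coda /tp/ has 2 consonants (> 1) → phonotactically illegal

[lul]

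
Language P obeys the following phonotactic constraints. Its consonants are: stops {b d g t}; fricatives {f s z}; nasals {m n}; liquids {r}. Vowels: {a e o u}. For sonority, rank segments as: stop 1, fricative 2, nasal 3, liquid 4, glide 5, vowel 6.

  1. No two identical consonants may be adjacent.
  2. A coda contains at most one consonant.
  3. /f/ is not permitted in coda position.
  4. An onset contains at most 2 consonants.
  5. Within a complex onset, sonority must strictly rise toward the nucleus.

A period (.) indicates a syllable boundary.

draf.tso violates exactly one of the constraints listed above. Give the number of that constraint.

3

draf.tso: syllable 1 coda contains /f/.
This is a violation of constraint 3: "/f/ is not permitted in coda position."
The remaining constraints (1, 2, 4, 5) are satisfied.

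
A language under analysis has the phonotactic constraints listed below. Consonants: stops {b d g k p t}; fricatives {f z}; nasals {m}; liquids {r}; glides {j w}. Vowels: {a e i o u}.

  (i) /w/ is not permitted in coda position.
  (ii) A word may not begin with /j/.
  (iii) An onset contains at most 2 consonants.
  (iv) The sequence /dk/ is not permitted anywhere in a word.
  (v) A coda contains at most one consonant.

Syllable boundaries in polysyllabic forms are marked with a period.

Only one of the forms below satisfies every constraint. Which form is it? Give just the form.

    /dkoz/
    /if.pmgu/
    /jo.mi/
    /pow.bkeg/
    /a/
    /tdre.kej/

/dkoz/ — violates constraint (iv): contains banned sequence /dk/ → ill-formed
/if.pmgu/ — violates constraint (iii): syllable 2 onset /pmg/ has 3 consonants (> 2) → ill-formed
/jo.mi/ — violates constraint (ii): word begins with /j/ → ill-formed
/pow.bkeg/ — violates constraint (i): syllable 1 coda contains /w/ → ill-formed
/a/ — σ1 onset /∅/, coda /∅/ ok → well-formed
/tdre.kej/ — violates constraint (iii): syllable 1 onset /tdr/ has 3 consonants (> 2) → ill-formed

/a/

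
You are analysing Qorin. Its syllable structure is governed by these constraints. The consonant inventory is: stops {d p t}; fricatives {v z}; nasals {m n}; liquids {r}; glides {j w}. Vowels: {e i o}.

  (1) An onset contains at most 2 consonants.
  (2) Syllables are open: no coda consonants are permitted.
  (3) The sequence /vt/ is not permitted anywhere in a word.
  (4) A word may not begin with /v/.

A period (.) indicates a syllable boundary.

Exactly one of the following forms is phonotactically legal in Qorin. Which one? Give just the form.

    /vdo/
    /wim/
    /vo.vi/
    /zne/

/zne/

/vdo/ — violates constraint 4: word begins with /v/ → phonotactically illegal
/wim/ — violates constraint 2: syllable 1 coda /m/ has 1 consonant (> 0) → phonotactically illegal
/vo.vi/ — violates constraint 4: word begins with /v/ → phonotactically illegal
/zne/ — σ1 onset /zn/ (2C), coda /∅/ ok → phonotactically legal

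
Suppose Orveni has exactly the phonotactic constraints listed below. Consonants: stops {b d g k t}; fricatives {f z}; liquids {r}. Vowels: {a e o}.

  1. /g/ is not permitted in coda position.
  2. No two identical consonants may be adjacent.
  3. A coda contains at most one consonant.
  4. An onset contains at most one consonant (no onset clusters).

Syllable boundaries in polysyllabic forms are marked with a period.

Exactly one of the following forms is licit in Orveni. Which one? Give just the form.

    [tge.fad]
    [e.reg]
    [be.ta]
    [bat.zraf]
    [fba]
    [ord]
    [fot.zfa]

[tge.fad] — violates constraint 4: syllable 1 onset /tg/ has 2 consonants (> 1) → illicit
[e.reg] — violates constraint 1: syllable 2 coda contains /g/ → illicit
[be.ta] — σ1 onset /b/, coda /∅/ ok; σ2 onset /t/, coda /∅/ ok → licit
[bat.zraf] — violates constraint 4: syllable 2 onset /zr/ has 2 consonants (> 1) → illicit
[fba] — violates constraint 4: syllable 1 onset /fb/ has 2 consonants (> 1) → illicit
[ord] — violates constraint 3: syllable 1 coda /rd/ has 2 consonants (> 1) → illicit
[fot.zfa] — violates constraint 4: syllable 2 onset /zf/ has 2 consonants (> 1) → illicit

[be.ta]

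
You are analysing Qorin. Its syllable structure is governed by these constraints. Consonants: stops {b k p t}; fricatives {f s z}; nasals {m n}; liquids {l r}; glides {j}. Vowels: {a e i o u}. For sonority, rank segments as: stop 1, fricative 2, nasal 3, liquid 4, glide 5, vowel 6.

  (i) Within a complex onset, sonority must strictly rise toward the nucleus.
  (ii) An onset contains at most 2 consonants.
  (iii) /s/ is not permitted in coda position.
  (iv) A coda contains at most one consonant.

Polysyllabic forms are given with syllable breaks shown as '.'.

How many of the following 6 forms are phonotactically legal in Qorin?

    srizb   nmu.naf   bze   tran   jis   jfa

2

srizb — violates constraint (iv): syllable 1 coda /zb/ has 2 consonants (> 1) → phonotactically illegal
nmu.naf — violates constraint (i): syllable 1 onset /nm/: /n/ (nasal, 3) → /m/ (nasal, 3) does not rise → phonotactically illegal
bze — σ1 onset /bz/ (1→2 rises), coda /∅/ ok → phonotactically legal
tran — σ1 onset /tr/ (1→4 rises), coda /n/ ok → phonotactically legal
jis — violates constraint (iii): syllable 1 coda contains /s/ → phonotactically illegal
jfa — violates constraint (i): syllable 1 onset /jf/: /j/ (glide, 5) → /f/ (fricative, 2) does not rise → phonotactically illegal
Phonotactically legal: bze, tran → 2.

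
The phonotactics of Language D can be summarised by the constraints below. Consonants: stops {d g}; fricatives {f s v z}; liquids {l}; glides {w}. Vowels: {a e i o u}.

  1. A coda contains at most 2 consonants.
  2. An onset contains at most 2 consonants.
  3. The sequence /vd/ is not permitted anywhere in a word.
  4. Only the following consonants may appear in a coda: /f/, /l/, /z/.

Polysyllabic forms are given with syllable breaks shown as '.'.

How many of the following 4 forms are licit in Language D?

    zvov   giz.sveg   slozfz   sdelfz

0

zvov — violates constraint 4: syllable 1 coda contains /v/, which is not a licensed coda consonant → illicit
giz.sveg — violates constraint 4: syllable 2 coda contains /g/, which is not a licensed coda consonant → illicit
slozfz — violates constraint 1: syllable 1 coda /zfz/ has 3 consonants (> 2) → illicit
sdelfz — violates constraint 1: syllable 1 coda /lfz/ has 3 consonants (> 2) → illicit
No form is licit → 0.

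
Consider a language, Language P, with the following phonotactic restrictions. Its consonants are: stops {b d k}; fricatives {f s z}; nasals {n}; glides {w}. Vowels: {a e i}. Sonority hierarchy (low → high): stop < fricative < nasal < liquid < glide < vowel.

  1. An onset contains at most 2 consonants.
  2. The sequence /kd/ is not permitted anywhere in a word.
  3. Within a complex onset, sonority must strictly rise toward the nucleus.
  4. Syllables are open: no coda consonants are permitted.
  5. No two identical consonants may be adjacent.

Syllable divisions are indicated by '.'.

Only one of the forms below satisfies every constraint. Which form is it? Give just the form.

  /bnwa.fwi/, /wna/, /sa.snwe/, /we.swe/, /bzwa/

/we.swe/

/bnwa.fwi/ — violates constraint 1: syllable 1 onset /bnw/ has 3 consonants (> 2) → not permitted
/wna/ — violates constraint 3: syllable 1 onset /wn/: /w/ (glide, 5) → /n/ (nasal, 3) does not rise → not permitted
/sa.snwe/ — violates constraint 1: syllable 2 onset /snw/ has 3 consonants (> 2) → not permitted
/we.swe/ — σ1 onset /w/, coda /∅/ ok; σ2 onset /sw/ (2→5 rises), coda /∅/ ok → permitted
/bzwa/ — violates constraint 1: syllable 1 onset /bzw/ has 3 consonants (> 2) → not permitted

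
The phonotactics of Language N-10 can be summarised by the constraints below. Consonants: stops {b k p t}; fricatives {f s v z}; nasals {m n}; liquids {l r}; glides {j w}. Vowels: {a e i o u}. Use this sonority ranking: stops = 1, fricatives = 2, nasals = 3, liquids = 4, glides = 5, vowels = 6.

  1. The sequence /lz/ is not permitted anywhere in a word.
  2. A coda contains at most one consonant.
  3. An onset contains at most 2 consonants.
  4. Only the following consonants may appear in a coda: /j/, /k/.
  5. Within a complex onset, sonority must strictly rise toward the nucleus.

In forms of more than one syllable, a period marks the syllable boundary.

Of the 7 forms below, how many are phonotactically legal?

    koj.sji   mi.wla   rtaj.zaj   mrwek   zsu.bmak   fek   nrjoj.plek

2

koj.sji — σ1 onset /k/, coda /j/ ok; σ2 onset /sj/ (2→5 rises), coda /∅/ ok → phonotactically legal
mi.wla — violates constraint 5: syllable 2 onset /wl/: /w/ (glide, 5) → /l/ (liquid, 4) does not rise → phonotactically illegal
rtaj.zaj — violates constraint 5: syllable 1 onset /rt/: /r/ (liquid, 4) → /t/ (stop, 1) does not rise → phonotactically illegal
mrwek — violates constraint 3: syllable 1 onset /mrw/ has 3 consonants (> 2) → phonotactically illegal
zsu.bmak — violates constraint 5: syllable 1 onset /zs/: /z/ (fricative, 2) → /s/ (fricative, 2) does not rise → phonotactically illegal
fek — σ1 onset /f/, coda /k/ ok → phonotactically legal
nrjoj.plek — violates constraint 3: syllable 1 onset /nrj/ has 3 consonants (> 2) → phonotactically illegal
Phonotactically legal: koj.sji, fek → 2.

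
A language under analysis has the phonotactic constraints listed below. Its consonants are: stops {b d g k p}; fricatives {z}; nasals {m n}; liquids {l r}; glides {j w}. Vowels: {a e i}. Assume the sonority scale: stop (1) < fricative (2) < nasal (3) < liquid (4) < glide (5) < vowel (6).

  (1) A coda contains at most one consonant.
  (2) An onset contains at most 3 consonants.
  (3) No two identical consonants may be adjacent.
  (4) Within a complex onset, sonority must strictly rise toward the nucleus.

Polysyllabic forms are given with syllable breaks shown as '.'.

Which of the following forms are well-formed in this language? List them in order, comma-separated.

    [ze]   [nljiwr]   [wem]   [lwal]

[ze], [wem], [lwal]

[ze] — σ1 onset /z/, coda /∅/ ok → well-formed
[nljiwr] — violates constraint 1: syllable 1 coda /wr/ has 2 consonants (> 1) → ill-formed
[wem] — σ1 onset /w/, coda /m/ ok → well-formed
[lwal] — σ1 onset /lw/ (4→5 rises), coda /l/ ok → well-formed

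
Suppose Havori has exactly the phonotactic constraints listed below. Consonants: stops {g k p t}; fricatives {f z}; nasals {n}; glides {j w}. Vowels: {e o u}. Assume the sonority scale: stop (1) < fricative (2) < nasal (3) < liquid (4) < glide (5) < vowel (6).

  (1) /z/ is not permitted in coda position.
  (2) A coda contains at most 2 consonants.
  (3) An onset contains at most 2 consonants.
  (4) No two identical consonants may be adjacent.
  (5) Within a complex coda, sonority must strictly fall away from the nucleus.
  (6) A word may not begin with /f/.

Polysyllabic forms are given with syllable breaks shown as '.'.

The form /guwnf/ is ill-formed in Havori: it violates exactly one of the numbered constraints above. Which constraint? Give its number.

2

/guwnf/: syllable 1 coda /wnf/ has 3 consonants (> 2).
This is a violation of constraint 2: "A coda contains at most 2 consonants."
The remaining constraints (1, 3, 4, 5, 6) are satisfied.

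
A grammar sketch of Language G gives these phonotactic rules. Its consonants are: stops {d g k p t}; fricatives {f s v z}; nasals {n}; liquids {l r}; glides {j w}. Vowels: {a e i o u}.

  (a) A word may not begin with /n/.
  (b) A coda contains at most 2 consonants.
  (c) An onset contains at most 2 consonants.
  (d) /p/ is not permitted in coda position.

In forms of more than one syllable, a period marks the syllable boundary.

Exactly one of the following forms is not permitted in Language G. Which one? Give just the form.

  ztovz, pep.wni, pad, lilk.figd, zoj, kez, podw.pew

ztovz — σ1 onset /zt/ (2C), coda /vz/ (2C) ok → permitted
pep.wni — violates constraint (d): syllable 1 coda contains /p/ → not permitted
pad — σ1 onset /p/, coda /d/ ok → permitted
lilk.figd — σ1 onset /l/, coda /lk/ (2C) ok; σ2 onset /f/, coda /gd/ (2C) ok → permitted
zoj — σ1 onset /z/, coda /j/ ok → permitted
kez — σ1 onset /k/, coda /z/ ok → permitted
podw.pew — σ1 onset /p/, coda /dw/ (2C) ok; σ2 onset /p/, coda /w/ ok → permitted

pep.wni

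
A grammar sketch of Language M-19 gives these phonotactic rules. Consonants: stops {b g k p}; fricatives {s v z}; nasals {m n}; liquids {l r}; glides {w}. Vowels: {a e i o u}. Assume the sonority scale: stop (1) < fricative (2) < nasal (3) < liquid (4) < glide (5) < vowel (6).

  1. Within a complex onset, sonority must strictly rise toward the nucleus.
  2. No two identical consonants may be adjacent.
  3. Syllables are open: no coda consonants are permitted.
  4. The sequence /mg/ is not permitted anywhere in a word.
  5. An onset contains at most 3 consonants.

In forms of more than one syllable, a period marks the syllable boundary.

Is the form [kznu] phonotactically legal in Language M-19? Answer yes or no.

[kznu] — σ1 onset /kzn/ (1→2→3 rises), coda /∅/ ok → phonotactically legal

yes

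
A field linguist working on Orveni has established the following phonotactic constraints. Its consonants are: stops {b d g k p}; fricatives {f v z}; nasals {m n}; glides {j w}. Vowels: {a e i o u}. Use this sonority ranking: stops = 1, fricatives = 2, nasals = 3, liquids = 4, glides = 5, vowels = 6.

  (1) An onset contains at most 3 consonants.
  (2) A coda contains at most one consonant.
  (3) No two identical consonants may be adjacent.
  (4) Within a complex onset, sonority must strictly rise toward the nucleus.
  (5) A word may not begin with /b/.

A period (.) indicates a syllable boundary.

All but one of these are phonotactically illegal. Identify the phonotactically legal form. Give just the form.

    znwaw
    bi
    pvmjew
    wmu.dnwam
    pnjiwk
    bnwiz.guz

znwaw

znwaw — σ1 onset /znw/ (2→3→5 rises), coda /w/ ok → phonotactically legal
bi — violates constraint 5: word begins with /b/ → phonotactically illegal
pvmjew — violates constraint 1: syllable 1 onset /pvmj/ has 4 consonants (> 3) → phonotactically illegal
wmu.dnwam — violates constraint 4: syllable 1 onset /wm/: /w/ (glide, 5) → /m/ (nasal, 3) does not rise → phonotactically illegal
pnjiwk — violates constraint 2: syllable 1 coda /wk/ has 2 consonants (> 1) → phonotactically illegal
bnwiz.guz — violates constraint 5: word begins with /b/ → phonotactically illegal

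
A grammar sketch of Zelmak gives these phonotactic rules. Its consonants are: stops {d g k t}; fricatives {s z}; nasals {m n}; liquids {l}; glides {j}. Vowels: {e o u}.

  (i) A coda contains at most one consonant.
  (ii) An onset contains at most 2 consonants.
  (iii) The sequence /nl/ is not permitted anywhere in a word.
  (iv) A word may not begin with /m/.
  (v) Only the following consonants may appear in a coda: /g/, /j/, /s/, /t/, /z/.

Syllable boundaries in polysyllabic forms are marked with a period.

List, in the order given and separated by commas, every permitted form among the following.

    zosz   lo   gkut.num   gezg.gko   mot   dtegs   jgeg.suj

lo, jgeg.suj

zosz — violates constraint (i): syllable 1 coda /sz/ has 2 consonants (> 1) → not permitted
lo — σ1 onset /l/, coda /∅/ ok → permitted
gkut.num — violates constraint (v): syllable 2 coda contains /m/, which is not a licensed coda consonant → not permitted
gezg.gko — violates constraint (i): syllable 1 coda /zg/ has 2 consonants (> 1) → not permitted
mot — violates constraint (iv): word begins with /m/ → not permitted
dtegs — violates constraint (i): syllable 1 coda /gs/ has 2 consonants (> 1) → not permitted
jgeg.suj — σ1 onset /jg/ (2C), coda /g/ ok; σ2 onset /s/, coda /j/ ok → permitted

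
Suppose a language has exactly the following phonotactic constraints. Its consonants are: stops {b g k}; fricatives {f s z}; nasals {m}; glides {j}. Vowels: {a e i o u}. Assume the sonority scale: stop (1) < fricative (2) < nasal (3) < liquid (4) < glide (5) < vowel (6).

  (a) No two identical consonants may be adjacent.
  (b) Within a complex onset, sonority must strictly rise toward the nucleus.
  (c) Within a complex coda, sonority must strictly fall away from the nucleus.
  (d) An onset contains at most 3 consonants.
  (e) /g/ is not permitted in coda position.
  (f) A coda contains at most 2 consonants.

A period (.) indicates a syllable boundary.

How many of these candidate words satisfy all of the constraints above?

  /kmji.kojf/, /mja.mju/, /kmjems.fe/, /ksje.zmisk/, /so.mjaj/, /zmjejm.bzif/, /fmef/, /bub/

/kmji.kojf/ — σ1 onset /kmj/ (1→3→5 rises), coda /∅/ ok; σ2 onset /k/, coda /jf/ (5→2 falls) ok → phonotactically legal
/mja.mju/ — σ1 onset /mj/ (3→5 rises), coda /∅/ ok; σ2 onset /mj/ (3→5 rises), coda /∅/ ok → phonotactically legal
/kmjems.fe/ — σ1 onset /kmj/ (1→3→5 rises), coda /ms/ (3→2 falls) ok; σ2 onset /f/, coda /∅/ ok → phonotactically legal
/ksje.zmisk/ — σ1 onset /ksj/ (1→2→5 rises), coda /∅/ ok; σ2 onset /zm/ (2→3 rises), coda /sk/ (2→1 falls) ok → phonotactically legal
/so.mjaj/ — σ1 onset /s/, coda /∅/ ok; σ2 onset /mj/ (3→5 rises), coda /j/ ok → phonotactically legal
/zmjejm.bzif/ — σ1 onset /zmj/ (2→3→5 rises), coda /jm/ (5→3 falls) ok; σ2 onset /bz/ (1→2 rises), coda /f/ ok → phonotactically legal
/fmef/ — σ1 onset /fm/ (2→3 rises), coda /f/ ok → phonotactically legal
/bub/ — σ1 onset /b/, coda /b/ ok → phonotactically legal
Phonotactically legal: /kmji.kojf/, /mja.mju/, /kmjems.fe/, /ksje.zmisk/, /so.mjaj/, /zmjejm.bzif/, /fmef/, /bub/ → 8.

8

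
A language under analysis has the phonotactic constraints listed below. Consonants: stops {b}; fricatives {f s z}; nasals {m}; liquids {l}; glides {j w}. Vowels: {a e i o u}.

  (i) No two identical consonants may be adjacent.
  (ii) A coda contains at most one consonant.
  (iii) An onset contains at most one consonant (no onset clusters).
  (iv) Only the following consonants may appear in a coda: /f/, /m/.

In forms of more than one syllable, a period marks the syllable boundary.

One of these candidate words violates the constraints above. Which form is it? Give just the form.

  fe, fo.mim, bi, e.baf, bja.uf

fe — σ1 onset /f/, coda /∅/ ok → well-formed
fo.mim — σ1 onset /f/, coda /∅/ ok; σ2 onset /m/, coda /m/ ok → well-formed
bi — σ1 onset /b/, coda /∅/ ok → well-formed
e.baf — σ1 onset /∅/, coda /∅/ ok; σ2 onset /b/, coda /f/ ok → well-formed
bja.uf — violates constraint (iii): syllable 1 onset /bj/ has 2 consonants (> 1) → ill-formed

bja.uf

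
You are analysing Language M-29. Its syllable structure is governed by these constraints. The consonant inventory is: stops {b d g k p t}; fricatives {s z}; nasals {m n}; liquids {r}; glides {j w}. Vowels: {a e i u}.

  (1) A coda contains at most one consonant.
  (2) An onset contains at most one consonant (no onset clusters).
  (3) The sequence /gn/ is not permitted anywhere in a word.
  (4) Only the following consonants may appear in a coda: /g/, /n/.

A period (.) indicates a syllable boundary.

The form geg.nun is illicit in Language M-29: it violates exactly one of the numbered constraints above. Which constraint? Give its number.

3

geg.nun: contains banned sequence /gn/.
This is a violation of constraint 3: "The sequence /gn/ is not permitted anywhere in a word."
The remaining constraints (1, 2, 4) are satisfied.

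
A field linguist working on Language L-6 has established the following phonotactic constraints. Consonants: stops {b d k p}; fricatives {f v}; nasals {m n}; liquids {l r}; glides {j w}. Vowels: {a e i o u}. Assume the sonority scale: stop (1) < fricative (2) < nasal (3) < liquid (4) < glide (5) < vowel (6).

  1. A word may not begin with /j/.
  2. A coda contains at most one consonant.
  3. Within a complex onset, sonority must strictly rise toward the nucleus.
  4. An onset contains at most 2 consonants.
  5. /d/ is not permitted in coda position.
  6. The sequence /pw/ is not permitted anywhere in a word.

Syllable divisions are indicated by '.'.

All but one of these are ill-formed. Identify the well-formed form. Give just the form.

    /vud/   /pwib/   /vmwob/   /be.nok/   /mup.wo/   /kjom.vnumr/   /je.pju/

/vud/ — violates constraint 5: syllable 1 coda contains /d/ → ill-formed
/pwib/ — violates constraint 6: contains banned sequence /pw/ → ill-formed
/vmwob/ — violates constraint 4: syllable 1 onset /vmw/ has 3 consonants (> 2) → ill-formed
/be.nok/ — σ1 onset /b/, coda /∅/ ok; σ2 onset /n/, coda /k/ ok → well-formed
/mup.wo/ — violates constraint 6: contains banned sequence /pw/ → ill-formed
/kjom.vnumr/ — violates constraint 2: syllable 2 coda /mr/ has 2 consonants (> 1) → ill-formed
/je.pju/ — violates constraint 1: word begins with /j/ → ill-formed

/be.nok/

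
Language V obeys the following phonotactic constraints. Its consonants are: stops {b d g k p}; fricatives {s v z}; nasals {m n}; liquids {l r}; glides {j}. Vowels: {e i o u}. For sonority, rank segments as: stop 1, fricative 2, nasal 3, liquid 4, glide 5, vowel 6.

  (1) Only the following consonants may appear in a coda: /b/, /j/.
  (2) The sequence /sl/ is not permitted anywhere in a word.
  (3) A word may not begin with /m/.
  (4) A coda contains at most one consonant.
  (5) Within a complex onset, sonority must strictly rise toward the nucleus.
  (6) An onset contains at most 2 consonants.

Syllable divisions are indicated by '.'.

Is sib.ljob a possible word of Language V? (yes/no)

yes

sib.ljob — σ1 onset /s/, coda /b/ ok; σ2 onset /lj/ (4→5 rises), coda /b/ ok → licit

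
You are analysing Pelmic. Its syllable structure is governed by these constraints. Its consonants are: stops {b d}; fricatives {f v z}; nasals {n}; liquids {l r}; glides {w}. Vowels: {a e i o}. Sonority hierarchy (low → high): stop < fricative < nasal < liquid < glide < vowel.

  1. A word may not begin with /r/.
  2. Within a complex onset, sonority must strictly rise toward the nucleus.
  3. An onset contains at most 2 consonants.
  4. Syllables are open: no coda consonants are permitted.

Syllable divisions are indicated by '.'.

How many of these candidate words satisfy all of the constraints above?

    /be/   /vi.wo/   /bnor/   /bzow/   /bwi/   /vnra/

3

/be/ — σ1 onset /b/, coda /∅/ ok → licit
/vi.wo/ — σ1 onset /v/, coda /∅/ ok; σ2 onset /w/, coda /∅/ ok → licit
/bnor/ — violates constraint 4: syllable 1 coda /r/ has 1 consonant (> 0) → illicit
/bzow/ — violates constraint 4: syllable 1 coda /w/ has 1 consonant (> 0) → illicit
/bwi/ — σ1 onset /bw/ (1→5 rises), coda /∅/ ok → licit
/vnra/ — violates constraint 3: syllable 1 onset /vnr/ has 3 consonants (> 2) → illicit
Licit: /be/, /vi.wo/, /bwi/ → 3.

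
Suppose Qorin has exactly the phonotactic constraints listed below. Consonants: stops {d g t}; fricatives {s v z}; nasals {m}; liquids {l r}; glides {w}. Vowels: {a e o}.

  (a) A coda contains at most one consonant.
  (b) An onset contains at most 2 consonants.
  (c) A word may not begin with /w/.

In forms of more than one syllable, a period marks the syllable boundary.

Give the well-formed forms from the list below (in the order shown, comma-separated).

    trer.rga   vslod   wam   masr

trer.rga

trer.rga — σ1 onset /tr/ (2C), coda /r/ ok; σ2 onset /rg/ (2C), coda /∅/ ok → well-formed
vslod — violates constraint (b): syllable 1 onset /vsl/ has 3 consonants (> 2) → ill-formed
wam — violates constraint (c): word begins with /w/ → ill-formed
masr — violates constraint (a): syllable 1 coda /sr/ has 2 consonants (> 1) → ill-formed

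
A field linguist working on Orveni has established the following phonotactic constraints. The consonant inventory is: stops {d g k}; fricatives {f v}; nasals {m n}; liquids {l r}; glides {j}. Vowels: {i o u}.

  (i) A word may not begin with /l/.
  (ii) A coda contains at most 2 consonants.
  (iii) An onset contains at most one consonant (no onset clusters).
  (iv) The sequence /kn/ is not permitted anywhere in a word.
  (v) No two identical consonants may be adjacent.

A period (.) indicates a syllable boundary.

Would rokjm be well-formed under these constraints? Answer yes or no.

no

rokjm — violates constraint (ii): syllable 1 coda /kjm/ has 3 consonants (> 2) → ill-formed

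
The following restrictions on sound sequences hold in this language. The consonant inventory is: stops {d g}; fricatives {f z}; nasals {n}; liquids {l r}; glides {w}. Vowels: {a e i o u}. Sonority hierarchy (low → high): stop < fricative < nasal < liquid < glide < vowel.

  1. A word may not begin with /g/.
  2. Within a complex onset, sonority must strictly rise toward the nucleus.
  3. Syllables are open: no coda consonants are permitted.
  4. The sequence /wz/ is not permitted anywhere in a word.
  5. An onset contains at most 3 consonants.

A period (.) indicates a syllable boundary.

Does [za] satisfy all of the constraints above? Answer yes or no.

[za] — σ1 onset /z/, coda /∅/ ok → well-formed

yes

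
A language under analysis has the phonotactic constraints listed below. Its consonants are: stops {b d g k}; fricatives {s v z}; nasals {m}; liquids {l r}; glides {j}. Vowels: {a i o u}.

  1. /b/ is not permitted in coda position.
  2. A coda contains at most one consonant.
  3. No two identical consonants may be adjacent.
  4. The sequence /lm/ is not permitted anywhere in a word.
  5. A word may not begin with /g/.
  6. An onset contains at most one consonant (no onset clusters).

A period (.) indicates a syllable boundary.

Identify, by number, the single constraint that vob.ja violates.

vob.ja: syllable 1 coda contains /b/.
This is a violation of constraint 1: "/b/ is not permitted in coda position."
The remaining constraints (2, 3, 4, 5, 6) are satisfied.

1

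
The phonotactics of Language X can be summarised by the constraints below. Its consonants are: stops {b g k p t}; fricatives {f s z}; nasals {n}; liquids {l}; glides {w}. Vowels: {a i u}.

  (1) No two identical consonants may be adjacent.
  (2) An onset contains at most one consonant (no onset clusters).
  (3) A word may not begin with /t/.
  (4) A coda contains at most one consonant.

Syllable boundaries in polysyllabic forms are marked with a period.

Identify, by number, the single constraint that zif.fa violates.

1

zif.fa: adjacent identical consonants /ff/.
This is a violation of constraint 1: "No two identical consonants may be adjacent."
The remaining constraints (2, 3, 4) are satisfied.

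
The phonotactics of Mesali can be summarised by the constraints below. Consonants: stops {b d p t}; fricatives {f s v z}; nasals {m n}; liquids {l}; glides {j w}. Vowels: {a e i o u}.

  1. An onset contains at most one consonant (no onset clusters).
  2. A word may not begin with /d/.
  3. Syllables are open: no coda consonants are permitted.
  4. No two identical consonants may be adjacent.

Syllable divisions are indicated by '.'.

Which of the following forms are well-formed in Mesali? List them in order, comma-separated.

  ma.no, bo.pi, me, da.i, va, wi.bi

ma.no, bo.pi, me, va, wi.bi

ma.no — σ1 onset /m/, coda /∅/ ok; σ2 onset /n/, coda /∅/ ok → well-formed
bo.pi — σ1 onset /b/, coda /∅/ ok; σ2 onset /p/, coda /∅/ ok → well-formed
me — σ1 onset /m/, coda /∅/ ok → well-formed
da.i — violates constraint 2: word begins with /d/ → ill-formed
va — σ1 onset /v/, coda /∅/ ok → well-formed
wi.bi — σ1 onset /w/, coda /∅/ ok; σ2 onset /b/, coda /∅/ ok → well-formed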